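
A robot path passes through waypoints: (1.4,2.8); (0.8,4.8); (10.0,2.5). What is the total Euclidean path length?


Segment lengths:
  seg1 = sqrt((-0.6)^2 + (2.0)^2) = 2.0881
  seg2 = sqrt((9.2)^2 + (-2.3)^2) = 9.4831
Total = 11.5712


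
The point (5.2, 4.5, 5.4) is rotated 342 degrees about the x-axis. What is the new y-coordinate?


Rotation about x-axis: y' = y*cos(theta) - z*sin(theta)
= 4.5 * 0.9511 - 5.4 * -0.309
= 5.9484


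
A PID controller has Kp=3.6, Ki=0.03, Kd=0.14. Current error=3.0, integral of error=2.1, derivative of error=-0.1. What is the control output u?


u = Kp*e + Ki*int(e) + Kd*de/dt
= 3.6*3.0 + 0.03*2.1 + 0.14*(-0.1)
= 10.8 + 0.063 + -0.014
= 10.849


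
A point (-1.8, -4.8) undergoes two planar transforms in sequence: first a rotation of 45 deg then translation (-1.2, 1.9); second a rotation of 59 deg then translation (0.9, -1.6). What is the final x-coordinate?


After transform 1:
x1 = cos(45)*-1.8 - sin(45)*-4.8 + -1.2 = 0.9213
y1 = sin(45)*-1.8 + cos(45)*-4.8 + 1.9 = -2.7669
After transform 2:
x2 = cos(59)*0.9213 - sin(59)*-2.7669 + 0.9
= 3.7462


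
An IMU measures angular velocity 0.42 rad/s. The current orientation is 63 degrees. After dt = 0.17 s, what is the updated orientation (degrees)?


delta_theta = w * dt = 0.42 * 0.17 = 0.0714 rad
= 4.0909 deg
theta_new = 63 + 4.0909 = 67.0909 deg


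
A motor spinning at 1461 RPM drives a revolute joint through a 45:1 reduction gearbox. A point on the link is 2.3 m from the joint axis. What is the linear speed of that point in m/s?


omega_motor = 1461 * 2*pi/60 = 152.9956 rad/s
omega_joint = omega_motor / 45 = 3.3999 rad/s
v = omega_joint * r = 3.3999 * 2.3
= 7.8198 m/s


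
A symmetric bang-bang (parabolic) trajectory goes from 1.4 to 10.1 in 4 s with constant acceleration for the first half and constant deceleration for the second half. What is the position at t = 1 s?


Symmetric rest-to-rest: each phase covers (pf-p0)/2 in time T/2. 0.5*a*(T/2)^2 = (pf-p0)/2 => a = 4*(pf-p0)/T^2
a = 4*(10.1-1.4)/4^2 = 2.175
t = 1 is in the acceleration phase (t <= T/2).
p = p0 + 0.5*a*t^2 = 1.4 + 0.5*2.175*1^2
= 2.4875


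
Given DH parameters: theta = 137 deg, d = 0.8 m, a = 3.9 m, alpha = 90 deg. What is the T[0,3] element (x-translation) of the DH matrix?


T[0,3] = a * cos(theta)
= 3.9 * cos(137 deg)
= 3.9 * -0.7314
= -2.8523


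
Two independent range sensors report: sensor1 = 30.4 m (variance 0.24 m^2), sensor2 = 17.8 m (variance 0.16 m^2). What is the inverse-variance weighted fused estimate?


w1 = (1/var1) / (1/var1 + 1/var2)
   = 4.1667 / (4.1667 + 6.25) = 0.4
w2 = 1 - w1 = 0.6
fused = w1*s1 + w2*s2 = 12.16 + 10.68
= 22.84 m


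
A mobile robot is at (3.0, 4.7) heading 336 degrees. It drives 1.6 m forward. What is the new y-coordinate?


y_new = y0 + d*sin(theta)
= 4.7 + 1.6*sin(336)
= 4.7 + -0.6508
= 4.0492


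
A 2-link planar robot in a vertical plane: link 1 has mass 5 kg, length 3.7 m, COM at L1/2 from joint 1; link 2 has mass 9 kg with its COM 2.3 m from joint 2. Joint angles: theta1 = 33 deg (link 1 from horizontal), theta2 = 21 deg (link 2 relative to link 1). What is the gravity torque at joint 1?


Horizontal distance from joint 1 to link-1 COM:
  x_c1 = (L1/2)*cos(t1) = 1.85 * 0.8387 = 1.5515 m
Horizontal distance from joint 1 to link-2 COM:
  x_c2 = L1*cos(t1) + Lc2*cos(t1+t2)
       = 3.7*0.8387 + 2.3*0.5878 = 4.455 m
tau1 = m1*g*x_c1 + m2*g*x_c2
     = 5*9.81*1.5515 + 9*9.81*4.455
     = 76.1031 + 393.3308
     = 469.4339 Nm


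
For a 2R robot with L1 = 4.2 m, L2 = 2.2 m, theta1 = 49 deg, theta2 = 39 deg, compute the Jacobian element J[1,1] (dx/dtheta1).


J[1,1] = -L1*sin(t1) - L2*sin(t1+t2)
= -4.2*sin(49) - 2.2*sin(88)
= -5.3684


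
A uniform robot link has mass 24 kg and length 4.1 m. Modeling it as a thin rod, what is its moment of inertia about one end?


I = (1/3) * m * L^2
= (1/3) * 24 * 4.1^2
= 0.333333 * 24 * 16.81
= 134.48 kg*m^2


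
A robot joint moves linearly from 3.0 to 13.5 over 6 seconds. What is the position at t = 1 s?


s = t/T = 1/6 = 0.1667
p(t) = p0 + (pf-p0)*s
= 3.0 + (13.5 - 3.0) * 0.1667
= 4.75


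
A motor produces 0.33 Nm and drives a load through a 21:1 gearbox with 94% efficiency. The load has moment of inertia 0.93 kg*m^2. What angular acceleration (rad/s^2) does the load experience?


tau_out = tau_motor * N * eta
= 0.33 * 21 * 0.94 = 6.5142 Nm
alpha = tau_out / I = 6.5142 / 0.93
= 7.0045 rad/s^2


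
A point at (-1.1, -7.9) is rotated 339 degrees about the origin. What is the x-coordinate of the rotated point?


x' = x*cos(theta) - y*sin(theta)
cos(339 deg) = 0.9336, sin(339 deg) = -0.3584
x' = -1.1 * 0.9336 - -7.9 * -0.3584
= -1.0269 - 2.8311
= -3.858


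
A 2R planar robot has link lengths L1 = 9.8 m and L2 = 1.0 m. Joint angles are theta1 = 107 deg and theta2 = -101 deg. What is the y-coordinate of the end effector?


Convert angles to radians: theta1 = 1.8675, theta2 = -1.7628
y = L1*sin(theta1) + L2*sin(theta1+theta2)
y = 9.3718 + 0.1045
y = 9.4763


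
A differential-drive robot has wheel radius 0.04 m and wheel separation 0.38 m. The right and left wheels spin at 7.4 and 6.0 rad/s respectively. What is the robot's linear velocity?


vR = r*wR = 0.04*7.4 = 0.296 m/s
vL = r*wL = 0.04*6.0 = 0.24 m/s
v = (vR+vL)/2 = 0.268 m/s
omega = (vR-vL)/L = 0.1474 rad/s
linear velocity = 0.268 m/s


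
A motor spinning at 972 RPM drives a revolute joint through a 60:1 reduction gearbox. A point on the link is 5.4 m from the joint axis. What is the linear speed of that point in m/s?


omega_motor = 972 * 2*pi/60 = 101.7876 rad/s
omega_joint = omega_motor / 60 = 1.6965 rad/s
v = omega_joint * r = 1.6965 * 5.4
= 9.1609 m/s


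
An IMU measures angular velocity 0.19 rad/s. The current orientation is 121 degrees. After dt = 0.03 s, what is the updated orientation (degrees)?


delta_theta = w * dt = 0.19 * 0.03 = 0.0057 rad
= 0.3266 deg
theta_new = 121 + 0.3266 = 121.3266 deg


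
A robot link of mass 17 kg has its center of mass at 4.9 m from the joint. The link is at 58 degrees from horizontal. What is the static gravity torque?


tau = m*g*L*cos(angle)
= 17 * 9.81 * 4.9 * cos(58 deg)
= 17 * 9.81 * 4.9 * 0.5299
= 433.0357 Nm


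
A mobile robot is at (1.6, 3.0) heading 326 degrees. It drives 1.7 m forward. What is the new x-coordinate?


x_new = x0 + d*cos(theta)
= 1.6 + 1.7*cos(326)
= 1.6 + 1.4094
= 3.0094


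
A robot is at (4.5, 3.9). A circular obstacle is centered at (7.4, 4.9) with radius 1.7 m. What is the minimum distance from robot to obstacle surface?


center_dist = sqrt((4.5-7.4)^2 + (3.9-4.9)^2)
= sqrt(8.41 + 1.0)
= 3.0676
min_dist = center_dist - radius = 3.0676 - 1.7 = 1.3676 m


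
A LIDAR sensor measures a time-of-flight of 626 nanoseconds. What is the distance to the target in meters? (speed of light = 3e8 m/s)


tof = 626 ns = 6.26e-07 s
dist = c * tof / 2
= 3e8 * 6.26e-07 / 2
= 93.9 m


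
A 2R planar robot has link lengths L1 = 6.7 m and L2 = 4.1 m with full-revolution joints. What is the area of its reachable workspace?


r_max = L1 + L2 = 10.8 m
r_min = |L1 - L2| = 2.6 m
Area = pi*(r_max^2 - r_min^2)
= pi*(116.64 - 6.76)
= pi * 109.88
= 345.1982 m^2


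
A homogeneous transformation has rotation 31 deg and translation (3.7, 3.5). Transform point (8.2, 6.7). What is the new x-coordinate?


x' = cos(theta)*px - sin(theta)*py + tx
= 0.8572*8.2 - 0.515*6.7 + 3.7
= 7.278


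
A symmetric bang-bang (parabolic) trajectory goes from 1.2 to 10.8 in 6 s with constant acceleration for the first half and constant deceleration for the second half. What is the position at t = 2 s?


Symmetric rest-to-rest: each phase covers (pf-p0)/2 in time T/2. 0.5*a*(T/2)^2 = (pf-p0)/2 => a = 4*(pf-p0)/T^2
a = 4*(10.8-1.2)/6^2 = 1.0667
t = 2 is in the acceleration phase (t <= T/2).
p = p0 + 0.5*a*t^2 = 1.2 + 0.5*1.0667*2^2
= 3.3333


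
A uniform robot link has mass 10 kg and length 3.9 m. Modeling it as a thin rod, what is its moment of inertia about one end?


I = (1/3) * m * L^2
= (1/3) * 10 * 3.9^2
= 0.333333 * 10 * 15.21
= 50.7 kg*m^2


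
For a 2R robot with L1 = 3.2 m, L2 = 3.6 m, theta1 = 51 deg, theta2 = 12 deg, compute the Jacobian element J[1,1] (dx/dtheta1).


J[1,1] = -L1*sin(t1) - L2*sin(t1+t2)
= -3.2*sin(51) - 3.6*sin(63)
= -5.6945


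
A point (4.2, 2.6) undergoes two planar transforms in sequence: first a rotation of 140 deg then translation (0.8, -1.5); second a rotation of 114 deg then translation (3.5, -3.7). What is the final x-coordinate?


After transform 1:
x1 = cos(140)*4.2 - sin(140)*2.6 + 0.8 = -4.0886
y1 = sin(140)*4.2 + cos(140)*2.6 + -1.5 = -0.792
After transform 2:
x2 = cos(114)*-4.0886 - sin(114)*-0.792 + 3.5
= 5.8865


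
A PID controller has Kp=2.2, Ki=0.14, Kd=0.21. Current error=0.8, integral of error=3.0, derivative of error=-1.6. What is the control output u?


u = Kp*e + Ki*int(e) + Kd*de/dt
= 2.2*0.8 + 0.14*3.0 + 0.21*(-1.6)
= 1.76 + 0.42 + -0.336
= 1.844


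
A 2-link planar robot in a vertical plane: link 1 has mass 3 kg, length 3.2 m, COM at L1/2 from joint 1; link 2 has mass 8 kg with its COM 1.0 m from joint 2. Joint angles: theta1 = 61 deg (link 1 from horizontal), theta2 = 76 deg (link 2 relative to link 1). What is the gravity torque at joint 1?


Horizontal distance from joint 1 to link-1 COM:
  x_c1 = (L1/2)*cos(t1) = 1.6 * 0.4848 = 0.7757 m
Horizontal distance from joint 1 to link-2 COM:
  x_c2 = L1*cos(t1) + Lc2*cos(t1+t2)
       = 3.2*0.4848 + 1.0*-0.7314 = 0.82 m
tau1 = m1*g*x_c1 + m2*g*x_c2
     = 3*9.81*0.7757 + 8*9.81*0.82
     = 22.8287 + 64.3565
     = 87.1852 Nm


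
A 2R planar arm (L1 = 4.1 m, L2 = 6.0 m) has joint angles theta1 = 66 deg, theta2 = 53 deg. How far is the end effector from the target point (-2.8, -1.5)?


End effector via forward kinematics:
x = L1*cos(t1) + L2*cos(t1+t2) = -1.2412
y = L1*sin(t1) + L2*sin(t1+t2) = 8.9933
Distance to target:
d = sqrt((-2.8 - -1.2412)^2 + (-1.5 - 8.9933)^2)
= sqrt(2.4297 + 110.1084)
= 10.6084 m


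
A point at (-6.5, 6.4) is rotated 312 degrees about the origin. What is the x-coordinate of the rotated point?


x' = x*cos(theta) - y*sin(theta)
cos(312 deg) = 0.6691, sin(312 deg) = -0.7431
x' = -6.5 * 0.6691 - 6.4 * -0.7431
= -4.3493 - -4.7561
= 0.4068


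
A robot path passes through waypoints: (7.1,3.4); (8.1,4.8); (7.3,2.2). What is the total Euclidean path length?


Segment lengths:
  seg1 = sqrt((1.0)^2 + (1.4)^2) = 1.7205
  seg2 = sqrt((-0.8)^2 + (-2.6)^2) = 2.7203
Total = 4.4408


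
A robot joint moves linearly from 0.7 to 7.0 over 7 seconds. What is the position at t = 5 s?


s = t/T = 5/7 = 0.7143
p(t) = p0 + (pf-p0)*s
= 0.7 + (7.0 - 0.7) * 0.7143
= 5.2


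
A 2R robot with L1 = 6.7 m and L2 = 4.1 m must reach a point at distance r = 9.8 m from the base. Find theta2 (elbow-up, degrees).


cos(theta2) = (r^2 - L1^2 - L2^2) / (2*L1*L2)
cos(theta2) = (96.04 - 44.89 - 16.81) / 54.94
cos(theta2) = 0.625046
theta2 = 51.3145 degrees


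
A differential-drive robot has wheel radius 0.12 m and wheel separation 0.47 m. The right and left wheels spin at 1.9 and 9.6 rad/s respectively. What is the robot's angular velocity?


vR = r*wR = 0.12*1.9 = 0.228 m/s
vL = r*wL = 0.12*9.6 = 1.152 m/s
v = (vR+vL)/2 = 0.69 m/s
omega = (vR-vL)/L = -1.966 rad/s
angular velocity = -1.966 rad/s


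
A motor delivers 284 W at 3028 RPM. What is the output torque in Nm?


omega = 3028 * 2*pi/60 = 317.0914 rad/s
tau = P / omega = 284 / 317.0914
= 0.8956 Nm


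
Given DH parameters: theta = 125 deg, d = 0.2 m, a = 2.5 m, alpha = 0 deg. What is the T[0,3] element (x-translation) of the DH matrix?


T[0,3] = a * cos(theta)
= 2.5 * cos(125 deg)
= 2.5 * -0.5736
= -1.4339


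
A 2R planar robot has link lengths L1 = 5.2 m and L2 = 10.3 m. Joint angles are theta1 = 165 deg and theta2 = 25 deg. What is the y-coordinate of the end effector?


Convert angles to radians: theta1 = 2.8798, theta2 = 0.4363
y = L1*sin(theta1) + L2*sin(theta1+theta2)
y = 1.3459 + -1.7886
y = -0.4427


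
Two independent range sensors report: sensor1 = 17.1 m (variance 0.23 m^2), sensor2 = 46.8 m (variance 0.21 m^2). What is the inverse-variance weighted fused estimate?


w1 = (1/var1) / (1/var1 + 1/var2)
   = 4.3478 / (4.3478 + 4.7619) = 0.4773
w2 = 1 - w1 = 0.5227
fused = w1*s1 + w2*s2 = 8.1614 + 24.4636
= 32.625 m


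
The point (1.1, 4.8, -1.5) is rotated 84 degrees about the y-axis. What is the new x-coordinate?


Rotation about y-axis: x' = x*cos(theta) + z*sin(theta)
= 1.1 * 0.1045 + -1.5 * 0.9945
= -1.3768


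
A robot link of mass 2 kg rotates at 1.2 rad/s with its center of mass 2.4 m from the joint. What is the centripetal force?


F = m * omega^2 * r
= 2 * 1.2^2 * 2.4
= 2 * 1.44 * 2.4
= 6.912 N


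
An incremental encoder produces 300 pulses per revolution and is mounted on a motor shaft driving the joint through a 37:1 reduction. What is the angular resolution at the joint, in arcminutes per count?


counts per rev = 300
effective counts at joint = 300 * 37 = 11100
resolution = 360*60 / 11100
= 1.9459 arcmin/count


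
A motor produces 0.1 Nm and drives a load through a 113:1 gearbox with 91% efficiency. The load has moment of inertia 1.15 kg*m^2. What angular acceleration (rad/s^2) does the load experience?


tau_out = tau_motor * N * eta
= 0.1 * 113 * 0.91 = 10.283 Nm
alpha = tau_out / I = 10.283 / 1.15
= 8.9417 rad/s^2


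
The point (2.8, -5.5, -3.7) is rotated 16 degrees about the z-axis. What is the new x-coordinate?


Rotation about z-axis: x' = x*cos(theta) - y*sin(theta)
= 2.8 * 0.9613 - -5.5 * 0.2756
= 4.2075


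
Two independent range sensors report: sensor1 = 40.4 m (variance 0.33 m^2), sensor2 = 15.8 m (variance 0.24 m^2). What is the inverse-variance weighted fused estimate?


w1 = (1/var1) / (1/var1 + 1/var2)
   = 3.0303 / (3.0303 + 4.1667) = 0.4211
w2 = 1 - w1 = 0.5789
fused = w1*s1 + w2*s2 = 17.0105 + 9.1474
= 26.1579 m


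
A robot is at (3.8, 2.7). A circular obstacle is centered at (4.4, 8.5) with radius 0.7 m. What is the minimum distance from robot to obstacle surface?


center_dist = sqrt((3.8-4.4)^2 + (2.7-8.5)^2)
= sqrt(0.36 + 33.64)
= 5.831
min_dist = center_dist - radius = 5.831 - 0.7 = 5.131 m


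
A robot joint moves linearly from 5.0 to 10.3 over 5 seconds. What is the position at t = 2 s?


s = t/T = 2/5 = 0.4
p(t) = p0 + (pf-p0)*s
= 5.0 + (10.3 - 5.0) * 0.4
= 7.12


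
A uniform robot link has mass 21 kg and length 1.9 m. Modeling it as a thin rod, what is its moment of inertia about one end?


I = (1/3) * m * L^2
= (1/3) * 21 * 1.9^2
= 0.333333 * 21 * 3.61
= 25.27 kg*m^2


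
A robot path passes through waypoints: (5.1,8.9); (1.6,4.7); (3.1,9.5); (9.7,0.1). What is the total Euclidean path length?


Segment lengths:
  seg1 = sqrt((-3.5)^2 + (-4.2)^2) = 5.4672
  seg2 = sqrt((1.5)^2 + (4.8)^2) = 5.0289
  seg3 = sqrt((6.6)^2 + (-9.4)^2) = 11.4856
Total = 21.9817


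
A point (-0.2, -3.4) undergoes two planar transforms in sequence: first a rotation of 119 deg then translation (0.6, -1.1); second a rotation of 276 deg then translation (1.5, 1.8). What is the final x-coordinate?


After transform 1:
x1 = cos(119)*-0.2 - sin(119)*-3.4 + 0.6 = 3.6707
y1 = sin(119)*-0.2 + cos(119)*-3.4 + -1.1 = 0.3734
After transform 2:
x2 = cos(276)*3.6707 - sin(276)*0.3734 + 1.5
= 2.2551


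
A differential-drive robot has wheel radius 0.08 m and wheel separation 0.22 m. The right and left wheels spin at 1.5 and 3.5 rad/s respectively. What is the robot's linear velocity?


vR = r*wR = 0.08*1.5 = 0.12 m/s
vL = r*wL = 0.08*3.5 = 0.28 m/s
v = (vR+vL)/2 = 0.2 m/s
omega = (vR-vL)/L = -0.7273 rad/s
linear velocity = 0.2 m/s


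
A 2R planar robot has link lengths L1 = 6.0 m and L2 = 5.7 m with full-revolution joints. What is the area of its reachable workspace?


r_max = L1 + L2 = 11.7 m
r_min = |L1 - L2| = 0.3 m
Area = pi*(r_max^2 - r_min^2)
= pi*(136.89 - 0.09)
= pi * 136.8
= 429.7699 m^2


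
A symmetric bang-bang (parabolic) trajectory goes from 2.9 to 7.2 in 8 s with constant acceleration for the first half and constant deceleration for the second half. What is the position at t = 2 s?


Symmetric rest-to-rest: each phase covers (pf-p0)/2 in time T/2. 0.5*a*(T/2)^2 = (pf-p0)/2 => a = 4*(pf-p0)/T^2
a = 4*(7.2-2.9)/8^2 = 0.2688
t = 2 is in the acceleration phase (t <= T/2).
p = p0 + 0.5*a*t^2 = 2.9 + 0.5*0.2688*2^2
= 3.4375


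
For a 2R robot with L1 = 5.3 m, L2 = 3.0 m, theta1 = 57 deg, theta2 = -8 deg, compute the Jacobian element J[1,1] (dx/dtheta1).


J[1,1] = -L1*sin(t1) - L2*sin(t1+t2)
= -5.3*sin(57) - 3.0*sin(49)
= -6.7091


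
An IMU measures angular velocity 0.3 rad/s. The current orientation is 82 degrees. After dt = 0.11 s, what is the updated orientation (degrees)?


delta_theta = w * dt = 0.3 * 0.11 = 0.033 rad
= 1.8908 deg
theta_new = 82 + 1.8908 = 83.8908 deg


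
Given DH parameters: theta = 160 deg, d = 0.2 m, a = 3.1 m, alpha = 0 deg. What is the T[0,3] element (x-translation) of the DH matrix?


T[0,3] = a * cos(theta)
= 3.1 * cos(160 deg)
= 3.1 * -0.9397
= -2.913


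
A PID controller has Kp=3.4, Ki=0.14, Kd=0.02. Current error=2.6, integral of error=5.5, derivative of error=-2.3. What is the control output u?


u = Kp*e + Ki*int(e) + Kd*de/dt
= 3.4*2.6 + 0.14*5.5 + 0.02*(-2.3)
= 8.84 + 0.77 + -0.046
= 9.564


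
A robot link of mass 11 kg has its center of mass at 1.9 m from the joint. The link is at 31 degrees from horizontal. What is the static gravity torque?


tau = m*g*L*cos(angle)
= 11 * 9.81 * 1.9 * cos(31 deg)
= 11 * 9.81 * 1.9 * 0.8572
= 175.7442 Nm


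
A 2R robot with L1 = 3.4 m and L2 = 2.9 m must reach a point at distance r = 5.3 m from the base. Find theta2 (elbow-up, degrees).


cos(theta2) = (r^2 - L1^2 - L2^2) / (2*L1*L2)
cos(theta2) = (28.09 - 11.56 - 8.41) / 19.72
cos(theta2) = 0.411765
theta2 = 65.6843 degrees


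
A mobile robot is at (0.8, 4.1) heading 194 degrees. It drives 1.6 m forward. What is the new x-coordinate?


x_new = x0 + d*cos(theta)
= 0.8 + 1.6*cos(194)
= 0.8 + -1.5525
= -0.7525


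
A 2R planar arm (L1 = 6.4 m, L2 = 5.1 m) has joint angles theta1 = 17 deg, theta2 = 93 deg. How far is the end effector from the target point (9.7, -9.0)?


End effector via forward kinematics:
x = L1*cos(t1) + L2*cos(t1+t2) = 4.376
y = L1*sin(t1) + L2*sin(t1+t2) = 6.6636
Distance to target:
d = sqrt((9.7 - 4.376)^2 + (-9.0 - 6.6636)^2)
= sqrt(28.3445 + 245.3487)
= 16.5437 m


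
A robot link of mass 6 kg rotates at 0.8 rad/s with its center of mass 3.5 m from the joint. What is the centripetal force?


F = m * omega^2 * r
= 6 * 0.8^2 * 3.5
= 6 * 0.64 * 3.5
= 13.44 N


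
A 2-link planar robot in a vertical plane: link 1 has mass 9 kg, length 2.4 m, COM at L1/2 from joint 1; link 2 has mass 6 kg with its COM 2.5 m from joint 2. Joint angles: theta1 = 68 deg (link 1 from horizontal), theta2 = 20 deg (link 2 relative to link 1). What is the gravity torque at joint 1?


Horizontal distance from joint 1 to link-1 COM:
  x_c1 = (L1/2)*cos(t1) = 1.2 * 0.3746 = 0.4495 m
Horizontal distance from joint 1 to link-2 COM:
  x_c2 = L1*cos(t1) + Lc2*cos(t1+t2)
       = 2.4*0.3746 + 2.5*0.0349 = 0.9863 m
tau1 = m1*g*x_c1 + m2*g*x_c2
     = 9*9.81*0.4495 + 6*9.81*0.9863
     = 39.6888 + 58.0539
     = 97.7427 Nm


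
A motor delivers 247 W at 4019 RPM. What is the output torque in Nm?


omega = 4019 * 2*pi/60 = 420.8687 rad/s
tau = P / omega = 247 / 420.8687
= 0.5869 Nm


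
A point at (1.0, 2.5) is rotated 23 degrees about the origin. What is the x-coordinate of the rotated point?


x' = x*cos(theta) - y*sin(theta)
cos(23 deg) = 0.9205, sin(23 deg) = 0.3907
x' = 1.0 * 0.9205 - 2.5 * 0.3907
= 0.9205 - 0.9768
= -0.0563


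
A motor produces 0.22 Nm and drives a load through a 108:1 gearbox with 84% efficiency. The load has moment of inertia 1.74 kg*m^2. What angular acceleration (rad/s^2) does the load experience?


tau_out = tau_motor * N * eta
= 0.22 * 108 * 0.84 = 19.9584 Nm
alpha = tau_out / I = 19.9584 / 1.74
= 11.4703 rad/s^2


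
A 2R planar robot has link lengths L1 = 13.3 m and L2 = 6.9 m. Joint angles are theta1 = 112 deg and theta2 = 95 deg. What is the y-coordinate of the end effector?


Convert angles to radians: theta1 = 1.9548, theta2 = 1.6581
y = L1*sin(theta1) + L2*sin(theta1+theta2)
y = 12.3315 + -3.1325
y = 9.199


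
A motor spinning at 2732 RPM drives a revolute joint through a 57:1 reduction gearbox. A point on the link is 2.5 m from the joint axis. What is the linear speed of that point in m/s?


omega_motor = 2732 * 2*pi/60 = 286.0944 rad/s
omega_joint = omega_motor / 57 = 5.0192 rad/s
v = omega_joint * r = 5.0192 * 2.5
= 12.548 m/s


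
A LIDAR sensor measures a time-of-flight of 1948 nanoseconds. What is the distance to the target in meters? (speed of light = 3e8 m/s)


tof = 1948 ns = 1.948e-06 s
dist = c * tof / 2
= 3e8 * 1.948e-06 / 2
= 292.2 m


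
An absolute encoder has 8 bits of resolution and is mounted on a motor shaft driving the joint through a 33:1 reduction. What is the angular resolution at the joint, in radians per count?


counts = 2^8 = 256
effective counts at joint = 256 * 33 = 8448
resolution = 2*pi / 8448
= 7.4375e-04 rad/count


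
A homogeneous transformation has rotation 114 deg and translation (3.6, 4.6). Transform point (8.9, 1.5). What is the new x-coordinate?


x' = cos(theta)*px - sin(theta)*py + tx
= -0.4067*8.9 - 0.9135*1.5 + 3.6
= -1.3903


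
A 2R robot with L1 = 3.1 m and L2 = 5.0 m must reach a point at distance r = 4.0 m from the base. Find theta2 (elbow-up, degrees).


cos(theta2) = (r^2 - L1^2 - L2^2) / (2*L1*L2)
cos(theta2) = (16.0 - 9.61 - 25.0) / 31.0
cos(theta2) = -0.600323
theta2 = 126.893 degrees


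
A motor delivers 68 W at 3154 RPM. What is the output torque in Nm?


omega = 3154 * 2*pi/60 = 330.2861 rad/s
tau = P / omega = 68 / 330.2861
= 0.2059 Nm


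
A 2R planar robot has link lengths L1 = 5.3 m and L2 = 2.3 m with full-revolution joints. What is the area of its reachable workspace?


r_max = L1 + L2 = 7.6 m
r_min = |L1 - L2| = 3.0 m
Area = pi*(r_max^2 - r_min^2)
= pi*(57.76 - 9.0)
= pi * 48.76
= 153.1841 m^2


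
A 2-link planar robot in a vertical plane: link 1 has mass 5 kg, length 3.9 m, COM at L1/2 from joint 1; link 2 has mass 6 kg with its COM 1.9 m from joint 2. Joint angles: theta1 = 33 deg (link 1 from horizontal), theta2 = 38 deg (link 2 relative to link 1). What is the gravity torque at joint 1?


Horizontal distance from joint 1 to link-1 COM:
  x_c1 = (L1/2)*cos(t1) = 1.95 * 0.8387 = 1.6354 m
Horizontal distance from joint 1 to link-2 COM:
  x_c2 = L1*cos(t1) + Lc2*cos(t1+t2)
       = 3.9*0.8387 + 1.9*0.3256 = 3.8894 m
tau1 = m1*g*x_c1 + m2*g*x_c2
     = 5*9.81*1.6354 + 6*9.81*3.8894
     = 80.2167 + 228.9298
     = 309.1465 Nm


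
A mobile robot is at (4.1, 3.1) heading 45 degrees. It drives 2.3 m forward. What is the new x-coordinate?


x_new = x0 + d*cos(theta)
= 4.1 + 2.3*cos(45)
= 4.1 + 1.6263
= 5.7263


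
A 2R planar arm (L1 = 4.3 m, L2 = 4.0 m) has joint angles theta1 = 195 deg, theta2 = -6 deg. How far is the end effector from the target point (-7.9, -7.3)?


End effector via forward kinematics:
x = L1*cos(t1) + L2*cos(t1+t2) = -8.1042
y = L1*sin(t1) + L2*sin(t1+t2) = -1.7387
Distance to target:
d = sqrt((-7.9 - -8.1042)^2 + (-7.3 - -1.7387)^2)
= sqrt(0.0417 + 30.9285)
= 5.5651 m


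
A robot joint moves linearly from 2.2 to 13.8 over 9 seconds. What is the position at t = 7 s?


s = t/T = 7/9 = 0.7778
p(t) = p0 + (pf-p0)*s
= 2.2 + (13.8 - 2.2) * 0.7778
= 11.2222


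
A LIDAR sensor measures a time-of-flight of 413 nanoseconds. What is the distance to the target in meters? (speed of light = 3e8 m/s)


tof = 413 ns = 4.13e-07 s
dist = c * tof / 2
= 3e8 * 4.13e-07 / 2
= 61.95 m


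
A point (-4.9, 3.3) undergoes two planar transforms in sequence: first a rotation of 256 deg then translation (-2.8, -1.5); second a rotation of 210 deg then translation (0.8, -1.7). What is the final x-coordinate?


After transform 1:
x1 = cos(256)*-4.9 - sin(256)*3.3 + -2.8 = 1.5874
y1 = sin(256)*-4.9 + cos(256)*3.3 + -1.5 = 2.4561
After transform 2:
x2 = cos(210)*1.5874 - sin(210)*2.4561 + 0.8
= 0.6533


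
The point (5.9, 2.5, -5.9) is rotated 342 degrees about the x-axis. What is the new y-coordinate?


Rotation about x-axis: y' = y*cos(theta) - z*sin(theta)
= 2.5 * 0.9511 - -5.9 * -0.309
= 0.5544


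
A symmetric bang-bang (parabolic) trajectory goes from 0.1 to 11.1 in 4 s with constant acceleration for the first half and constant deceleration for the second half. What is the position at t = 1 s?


Symmetric rest-to-rest: each phase covers (pf-p0)/2 in time T/2. 0.5*a*(T/2)^2 = (pf-p0)/2 => a = 4*(pf-p0)/T^2
a = 4*(11.1-0.1)/4^2 = 2.75
t = 1 is in the acceleration phase (t <= T/2).
p = p0 + 0.5*a*t^2 = 0.1 + 0.5*2.75*1^2
= 1.475


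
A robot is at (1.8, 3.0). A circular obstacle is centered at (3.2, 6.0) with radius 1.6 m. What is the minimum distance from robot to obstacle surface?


center_dist = sqrt((1.8-3.2)^2 + (3.0-6.0)^2)
= sqrt(1.96 + 9.0)
= 3.3106
min_dist = center_dist - radius = 3.3106 - 1.6 = 1.7106 m


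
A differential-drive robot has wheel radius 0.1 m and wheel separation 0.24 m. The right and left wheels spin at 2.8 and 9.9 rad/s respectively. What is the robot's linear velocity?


vR = r*wR = 0.1*2.8 = 0.28 m/s
vL = r*wL = 0.1*9.9 = 0.99 m/s
v = (vR+vL)/2 = 0.635 m/s
omega = (vR-vL)/L = -2.9583 rad/s
linear velocity = 0.635 m/s


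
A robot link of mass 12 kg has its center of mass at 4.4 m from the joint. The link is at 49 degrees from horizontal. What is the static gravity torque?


tau = m*g*L*cos(angle)
= 12 * 9.81 * 4.4 * cos(49 deg)
= 12 * 9.81 * 4.4 * 0.6561
= 339.8176 Nm


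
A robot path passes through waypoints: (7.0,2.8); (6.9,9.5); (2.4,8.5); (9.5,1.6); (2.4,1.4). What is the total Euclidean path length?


Segment lengths:
  seg1 = sqrt((-0.1)^2 + (6.7)^2) = 6.7007
  seg2 = sqrt((-4.5)^2 + (-1.0)^2) = 4.6098
  seg3 = sqrt((7.1)^2 + (-6.9)^2) = 9.9005
  seg4 = sqrt((-7.1)^2 + (-0.2)^2) = 7.1028
Total = 28.3138


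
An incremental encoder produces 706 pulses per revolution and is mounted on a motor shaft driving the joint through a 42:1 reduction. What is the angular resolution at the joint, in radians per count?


counts per rev = 706
effective counts at joint = 706 * 42 = 29652
resolution = 2*pi / 29652
= 2.1190e-04 rad/count


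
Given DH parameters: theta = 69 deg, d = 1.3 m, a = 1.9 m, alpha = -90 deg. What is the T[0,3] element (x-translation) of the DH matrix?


T[0,3] = a * cos(theta)
= 1.9 * cos(69 deg)
= 1.9 * 0.3584
= 0.6809


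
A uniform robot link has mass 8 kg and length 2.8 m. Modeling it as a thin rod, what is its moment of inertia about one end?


I = (1/3) * m * L^2
= (1/3) * 8 * 2.8^2
= 0.333333 * 8 * 7.84
= 20.9067 kg*m^2


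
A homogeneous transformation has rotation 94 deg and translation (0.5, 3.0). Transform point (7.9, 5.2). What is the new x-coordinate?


x' = cos(theta)*px - sin(theta)*py + tx
= -0.0698*7.9 - 0.9976*5.2 + 0.5
= -5.2384


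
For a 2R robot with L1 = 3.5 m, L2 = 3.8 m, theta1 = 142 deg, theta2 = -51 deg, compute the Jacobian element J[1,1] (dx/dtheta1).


J[1,1] = -L1*sin(t1) - L2*sin(t1+t2)
= -3.5*sin(142) - 3.8*sin(91)
= -5.9542


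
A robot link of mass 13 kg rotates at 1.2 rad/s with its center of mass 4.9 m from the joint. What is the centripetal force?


F = m * omega^2 * r
= 13 * 1.2^2 * 4.9
= 13 * 1.44 * 4.9
= 91.728 N


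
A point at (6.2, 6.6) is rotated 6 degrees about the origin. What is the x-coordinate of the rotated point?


x' = x*cos(theta) - y*sin(theta)
cos(6 deg) = 0.9945, sin(6 deg) = 0.1045
x' = 6.2 * 0.9945 - 6.6 * 0.1045
= 6.166 - 0.6899
= 5.4761


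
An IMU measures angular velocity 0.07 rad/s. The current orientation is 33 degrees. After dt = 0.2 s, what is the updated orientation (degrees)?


delta_theta = w * dt = 0.07 * 0.2 = 0.014 rad
= 0.8021 deg
theta_new = 33 + 0.8021 = 33.8021 deg


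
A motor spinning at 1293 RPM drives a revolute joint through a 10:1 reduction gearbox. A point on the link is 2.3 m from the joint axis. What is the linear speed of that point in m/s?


omega_motor = 1293 * 2*pi/60 = 135.4026 rad/s
omega_joint = omega_motor / 10 = 13.5403 rad/s
v = omega_joint * r = 13.5403 * 2.3
= 31.1426 m/s


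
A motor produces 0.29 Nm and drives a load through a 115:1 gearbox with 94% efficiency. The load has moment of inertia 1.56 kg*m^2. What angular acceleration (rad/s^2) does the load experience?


tau_out = tau_motor * N * eta
= 0.29 * 115 * 0.94 = 31.349 Nm
alpha = tau_out / I = 31.349 / 1.56
= 20.0955 rad/s^2


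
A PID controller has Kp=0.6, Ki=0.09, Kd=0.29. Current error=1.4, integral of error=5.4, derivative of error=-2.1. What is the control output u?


u = Kp*e + Ki*int(e) + Kd*de/dt
= 0.6*1.4 + 0.09*5.4 + 0.29*(-2.1)
= 0.84 + 0.486 + -0.609
= 0.717


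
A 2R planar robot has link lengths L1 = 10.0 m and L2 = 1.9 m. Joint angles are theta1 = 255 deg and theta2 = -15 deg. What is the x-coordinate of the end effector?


Convert angles to radians: theta1 = 4.4506, theta2 = -0.2618
x = L1*cos(theta1) + L2*cos(theta1+theta2)
x = -2.5882 + -0.95
x = -3.5382


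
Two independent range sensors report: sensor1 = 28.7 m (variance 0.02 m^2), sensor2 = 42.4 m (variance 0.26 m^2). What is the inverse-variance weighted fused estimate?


w1 = (1/var1) / (1/var1 + 1/var2)
   = 50.0 / (50.0 + 3.8462) = 0.9286
w2 = 1 - w1 = 0.0714
fused = w1*s1 + w2*s2 = 26.65 + 3.0286
= 29.6786 m


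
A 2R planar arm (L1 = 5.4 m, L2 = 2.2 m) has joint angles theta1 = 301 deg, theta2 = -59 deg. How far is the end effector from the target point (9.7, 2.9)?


End effector via forward kinematics:
x = L1*cos(t1) + L2*cos(t1+t2) = 1.7484
y = L1*sin(t1) + L2*sin(t1+t2) = -6.5712
Distance to target:
d = sqrt((9.7 - 1.7484)^2 + (2.9 - -6.5712)^2)
= sqrt(63.2284 + 89.7034)
= 12.3666 m


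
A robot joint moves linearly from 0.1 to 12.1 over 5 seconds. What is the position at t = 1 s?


s = t/T = 1/5 = 0.2
p(t) = p0 + (pf-p0)*s
= 0.1 + (12.1 - 0.1) * 0.2
= 2.5


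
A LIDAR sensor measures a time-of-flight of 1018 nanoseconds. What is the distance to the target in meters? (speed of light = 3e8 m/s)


tof = 1018 ns = 1.018e-06 s
dist = c * tof / 2
= 3e8 * 1.018e-06 / 2
= 152.7 m


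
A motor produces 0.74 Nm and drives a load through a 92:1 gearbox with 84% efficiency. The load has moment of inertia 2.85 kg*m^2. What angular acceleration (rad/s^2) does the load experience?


tau_out = tau_motor * N * eta
= 0.74 * 92 * 0.84 = 57.1872 Nm
alpha = tau_out / I = 57.1872 / 2.85
= 20.0657 rad/s^2


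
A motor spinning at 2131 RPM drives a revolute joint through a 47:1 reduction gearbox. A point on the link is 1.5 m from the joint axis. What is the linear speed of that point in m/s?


omega_motor = 2131 * 2*pi/60 = 223.1578 rad/s
omega_joint = omega_motor / 47 = 4.748 rad/s
v = omega_joint * r = 4.748 * 1.5
= 7.1221 m/s


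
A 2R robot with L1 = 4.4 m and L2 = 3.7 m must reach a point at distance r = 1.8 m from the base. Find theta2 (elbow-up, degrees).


cos(theta2) = (r^2 - L1^2 - L2^2) / (2*L1*L2)
cos(theta2) = (3.24 - 19.36 - 13.69) / 32.56
cos(theta2) = -0.915541
theta2 = 156.2826 degrees


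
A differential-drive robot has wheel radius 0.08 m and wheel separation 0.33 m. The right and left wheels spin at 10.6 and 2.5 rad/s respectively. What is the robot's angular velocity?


vR = r*wR = 0.08*10.6 = 0.848 m/s
vL = r*wL = 0.08*2.5 = 0.2 m/s
v = (vR+vL)/2 = 0.524 m/s
omega = (vR-vL)/L = 1.9636 rad/s
angular velocity = 1.9636 rad/s


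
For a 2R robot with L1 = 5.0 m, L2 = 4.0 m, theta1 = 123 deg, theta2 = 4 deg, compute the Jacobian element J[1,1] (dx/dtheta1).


J[1,1] = -L1*sin(t1) - L2*sin(t1+t2)
= -5.0*sin(123) - 4.0*sin(127)
= -7.3879


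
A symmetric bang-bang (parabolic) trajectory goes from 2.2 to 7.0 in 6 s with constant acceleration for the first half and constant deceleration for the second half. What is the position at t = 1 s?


Symmetric rest-to-rest: each phase covers (pf-p0)/2 in time T/2. 0.5*a*(T/2)^2 = (pf-p0)/2 => a = 4*(pf-p0)/T^2
a = 4*(7.0-2.2)/6^2 = 0.5333
t = 1 is in the acceleration phase (t <= T/2).
p = p0 + 0.5*a*t^2 = 2.2 + 0.5*0.5333*1^2
= 2.4667


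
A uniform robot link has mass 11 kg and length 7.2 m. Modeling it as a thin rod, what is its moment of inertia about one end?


I = (1/3) * m * L^2
= (1/3) * 11 * 7.2^2
= 0.333333 * 11 * 51.84
= 190.08 kg*m^2


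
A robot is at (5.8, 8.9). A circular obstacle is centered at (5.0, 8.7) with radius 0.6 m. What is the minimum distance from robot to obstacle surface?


center_dist = sqrt((5.8-5.0)^2 + (8.9-8.7)^2)
= sqrt(0.64 + 0.04)
= 0.8246
min_dist = center_dist - radius = 0.8246 - 0.6 = 0.2246 m


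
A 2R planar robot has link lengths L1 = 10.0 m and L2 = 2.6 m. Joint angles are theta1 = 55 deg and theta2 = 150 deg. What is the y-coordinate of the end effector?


Convert angles to radians: theta1 = 0.9599, theta2 = 2.618
y = L1*sin(theta1) + L2*sin(theta1+theta2)
y = 8.1915 + -1.0988
y = 7.0927


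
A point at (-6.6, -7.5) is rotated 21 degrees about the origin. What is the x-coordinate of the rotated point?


x' = x*cos(theta) - y*sin(theta)
cos(21 deg) = 0.9336, sin(21 deg) = 0.3584
x' = -6.6 * 0.9336 - -7.5 * 0.3584
= -6.1616 - -2.6878
= -3.4739


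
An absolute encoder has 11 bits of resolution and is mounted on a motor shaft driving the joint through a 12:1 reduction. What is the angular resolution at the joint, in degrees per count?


counts = 2^11 = 2048
effective counts at joint = 2048 * 12 = 24576
resolution = 360 / 24576
= 0.0146 deg/count


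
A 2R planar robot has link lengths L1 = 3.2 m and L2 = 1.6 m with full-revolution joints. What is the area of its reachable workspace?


r_max = L1 + L2 = 4.8 m
r_min = |L1 - L2| = 1.6 m
Area = pi*(r_max^2 - r_min^2)
= pi*(23.04 - 2.56)
= pi * 20.48
= 64.3398 m^2


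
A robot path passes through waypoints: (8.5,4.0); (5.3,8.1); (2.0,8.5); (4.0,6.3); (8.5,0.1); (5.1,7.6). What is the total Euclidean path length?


Segment lengths:
  seg1 = sqrt((-3.2)^2 + (4.1)^2) = 5.201
  seg2 = sqrt((-3.3)^2 + (0.4)^2) = 3.3242
  seg3 = sqrt((2.0)^2 + (-2.2)^2) = 2.9732
  seg4 = sqrt((4.5)^2 + (-6.2)^2) = 7.6609
  seg5 = sqrt((-3.4)^2 + (7.5)^2) = 8.2347
Total = 27.394


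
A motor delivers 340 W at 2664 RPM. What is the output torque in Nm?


omega = 2664 * 2*pi/60 = 278.9734 rad/s
tau = P / omega = 340 / 278.9734
= 1.2188 Nm


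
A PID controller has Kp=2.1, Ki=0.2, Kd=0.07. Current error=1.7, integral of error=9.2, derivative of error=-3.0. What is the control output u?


u = Kp*e + Ki*int(e) + Kd*de/dt
= 2.1*1.7 + 0.2*9.2 + 0.07*(-3.0)
= 3.57 + 1.84 + -0.21
= 5.2


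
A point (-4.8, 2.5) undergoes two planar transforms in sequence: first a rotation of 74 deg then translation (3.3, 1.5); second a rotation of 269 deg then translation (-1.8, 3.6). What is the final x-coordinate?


After transform 1:
x1 = cos(74)*-4.8 - sin(74)*2.5 + 3.3 = -0.4262
y1 = sin(74)*-4.8 + cos(74)*2.5 + 1.5 = -2.425
After transform 2:
x2 = cos(269)*-0.4262 - sin(269)*-2.425 + -1.8
= -4.2172


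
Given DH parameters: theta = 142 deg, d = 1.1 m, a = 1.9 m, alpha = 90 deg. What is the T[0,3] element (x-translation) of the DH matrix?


T[0,3] = a * cos(theta)
= 1.9 * cos(142 deg)
= 1.9 * -0.788
= -1.4972


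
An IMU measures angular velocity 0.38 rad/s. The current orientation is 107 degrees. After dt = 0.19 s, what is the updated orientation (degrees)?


delta_theta = w * dt = 0.38 * 0.19 = 0.0722 rad
= 4.1368 deg
theta_new = 107 + 4.1368 = 111.1368 deg


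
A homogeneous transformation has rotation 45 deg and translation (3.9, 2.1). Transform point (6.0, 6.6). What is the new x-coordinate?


x' = cos(theta)*px - sin(theta)*py + tx
= 0.7071*6.0 - 0.7071*6.6 + 3.9
= 3.4757


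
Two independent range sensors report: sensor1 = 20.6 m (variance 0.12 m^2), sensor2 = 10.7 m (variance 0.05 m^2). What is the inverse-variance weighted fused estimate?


w1 = (1/var1) / (1/var1 + 1/var2)
   = 8.3333 / (8.3333 + 20.0) = 0.2941
w2 = 1 - w1 = 0.7059
fused = w1*s1 + w2*s2 = 6.0588 + 7.5529
= 13.6118 m


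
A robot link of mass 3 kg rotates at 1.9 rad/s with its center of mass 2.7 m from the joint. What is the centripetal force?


F = m * omega^2 * r
= 3 * 1.9^2 * 2.7
= 3 * 3.61 * 2.7
= 29.241 N


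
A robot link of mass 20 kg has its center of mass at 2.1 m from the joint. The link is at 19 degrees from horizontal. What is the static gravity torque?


tau = m*g*L*cos(angle)
= 20 * 9.81 * 2.1 * cos(19 deg)
= 20 * 9.81 * 2.1 * 0.9455
= 389.5726 Nm


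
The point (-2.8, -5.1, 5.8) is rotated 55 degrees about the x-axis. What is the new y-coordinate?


Rotation about x-axis: y' = y*cos(theta) - z*sin(theta)
= -5.1 * 0.5736 - 5.8 * 0.8192
= -7.6763


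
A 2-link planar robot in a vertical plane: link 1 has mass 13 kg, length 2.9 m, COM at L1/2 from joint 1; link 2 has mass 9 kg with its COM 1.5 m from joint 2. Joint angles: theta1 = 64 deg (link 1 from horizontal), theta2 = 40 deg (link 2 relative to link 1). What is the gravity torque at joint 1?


Horizontal distance from joint 1 to link-1 COM:
  x_c1 = (L1/2)*cos(t1) = 1.45 * 0.4384 = 0.6356 m
Horizontal distance from joint 1 to link-2 COM:
  x_c2 = L1*cos(t1) + Lc2*cos(t1+t2)
       = 2.9*0.4384 + 1.5*-0.2419 = 0.9084 m
tau1 = m1*g*x_c1 + m2*g*x_c2
     = 13*9.81*0.6356 + 9*9.81*0.9084
     = 81.0629 + 80.2021
     = 161.265 Nm


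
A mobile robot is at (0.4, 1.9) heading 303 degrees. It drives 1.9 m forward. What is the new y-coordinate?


y_new = y0 + d*sin(theta)
= 1.9 + 1.9*sin(303)
= 1.9 + -1.5935
= 0.3065


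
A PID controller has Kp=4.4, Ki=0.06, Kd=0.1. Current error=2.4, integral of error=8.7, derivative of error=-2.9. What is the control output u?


u = Kp*e + Ki*int(e) + Kd*de/dt
= 4.4*2.4 + 0.06*8.7 + 0.1*(-2.9)
= 10.56 + 0.522 + -0.29
= 10.792


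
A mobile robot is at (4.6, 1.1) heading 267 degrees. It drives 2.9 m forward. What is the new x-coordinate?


x_new = x0 + d*cos(theta)
= 4.6 + 2.9*cos(267)
= 4.6 + -0.1518
= 4.4482


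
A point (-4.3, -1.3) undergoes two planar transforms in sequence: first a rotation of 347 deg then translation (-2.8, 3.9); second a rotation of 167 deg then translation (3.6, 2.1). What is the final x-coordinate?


After transform 1:
x1 = cos(347)*-4.3 - sin(347)*-1.3 + -2.8 = -7.2822
y1 = sin(347)*-4.3 + cos(347)*-1.3 + 3.9 = 3.6006
After transform 2:
x2 = cos(167)*-7.2822 - sin(167)*3.6006 + 3.6
= 9.8856


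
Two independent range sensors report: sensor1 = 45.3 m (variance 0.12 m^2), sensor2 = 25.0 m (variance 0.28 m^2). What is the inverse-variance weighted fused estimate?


w1 = (1/var1) / (1/var1 + 1/var2)
   = 8.3333 / (8.3333 + 3.5714) = 0.7
w2 = 1 - w1 = 0.3
fused = w1*s1 + w2*s2 = 31.71 + 7.5
= 39.21 m


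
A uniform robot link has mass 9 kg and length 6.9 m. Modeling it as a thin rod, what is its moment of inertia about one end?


I = (1/3) * m * L^2
= (1/3) * 9 * 6.9^2
= 0.333333 * 9 * 47.61
= 142.83 kg*m^2


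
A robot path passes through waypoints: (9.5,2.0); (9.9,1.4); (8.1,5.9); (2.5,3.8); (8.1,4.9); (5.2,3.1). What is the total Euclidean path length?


Segment lengths:
  seg1 = sqrt((0.4)^2 + (-0.6)^2) = 0.7211
  seg2 = sqrt((-1.8)^2 + (4.5)^2) = 4.8466
  seg3 = sqrt((-5.6)^2 + (-2.1)^2) = 5.9808
  seg4 = sqrt((5.6)^2 + (1.1)^2) = 5.707
  seg5 = sqrt((-2.9)^2 + (-1.8)^2) = 3.4132
Total = 20.6688


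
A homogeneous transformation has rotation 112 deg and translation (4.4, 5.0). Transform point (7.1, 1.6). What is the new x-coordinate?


x' = cos(theta)*px - sin(theta)*py + tx
= -0.3746*7.1 - 0.9272*1.6 + 4.4
= 0.2568
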